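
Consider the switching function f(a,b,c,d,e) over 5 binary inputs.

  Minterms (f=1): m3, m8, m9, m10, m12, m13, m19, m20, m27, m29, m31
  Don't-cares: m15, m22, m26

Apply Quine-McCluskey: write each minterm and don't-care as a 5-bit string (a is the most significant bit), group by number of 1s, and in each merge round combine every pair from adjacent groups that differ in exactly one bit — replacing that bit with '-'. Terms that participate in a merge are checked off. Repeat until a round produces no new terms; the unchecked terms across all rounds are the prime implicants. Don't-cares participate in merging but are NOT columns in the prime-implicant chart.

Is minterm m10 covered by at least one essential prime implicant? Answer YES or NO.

NO

[col 0] 00011*, 01000*, 01001*, 01010*, 01100*, 01101*, 01111*, 10011*, 10100*, 10110*, 11010*, 11011*, 11101*, 11111*
[col 1] -0011, -1010, -1101*, -1111*, 01-00*, 01-01*, 010-0, 0100-*, 011-1*, 0110-*, 1-011, 101-0, 11-11, 1101-, 111-1*
[col 2] -11-1, 01-0-
Prime implicants: -0011, -1010, -11-1, 01-0-, 010-0, 1-011, 101-0, 11-11, 1101-
PI chart (minterm → PIs covering it):
  3 | -0011  (sole → essential)
  8 | 01-0-,010-0
  9 | 01-0-  (sole → essential)
  10 | -1010,010-0
  12 | 01-0-  (sole → essential)
  13 | -11-1,01-0-
  19 | -0011,1-011
  20 | 101-0  (sole → essential)
  27 | 1-011,11-11,1101-
  29 | -11-1  (sole → essential)
  31 | -11-1,11-11
Essential prime implicants: -0011, -11-1, 01-0-, 101-0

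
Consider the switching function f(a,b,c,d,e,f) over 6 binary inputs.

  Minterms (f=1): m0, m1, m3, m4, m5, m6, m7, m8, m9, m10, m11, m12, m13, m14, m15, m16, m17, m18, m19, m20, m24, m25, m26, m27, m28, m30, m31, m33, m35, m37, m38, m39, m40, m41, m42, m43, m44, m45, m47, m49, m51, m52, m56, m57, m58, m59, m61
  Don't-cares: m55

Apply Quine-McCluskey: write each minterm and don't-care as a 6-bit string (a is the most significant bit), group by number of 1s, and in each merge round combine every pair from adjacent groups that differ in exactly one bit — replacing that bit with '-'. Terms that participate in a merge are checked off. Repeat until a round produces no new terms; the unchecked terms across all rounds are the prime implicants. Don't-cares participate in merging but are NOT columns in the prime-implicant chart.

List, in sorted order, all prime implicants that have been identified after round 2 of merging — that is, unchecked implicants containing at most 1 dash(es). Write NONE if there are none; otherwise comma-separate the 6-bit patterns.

-10100

[col 0] 000000*, 000001*, 000011*, 000100*, 000101*, 000110*, 000111*, 001000*, 001001*, 001010*, 001011*, 001100*, 001101*, 001110*, 001111*, 010000*, 010001*, 010010*, 010011*, 010100*, 011000*, 011001*, 011010*, 011011*, 011100*, 011110*, 011111*, 100001*, 100011*, 100101*, 100110*, 100111*, 101000*, 101001*, 101010*, 101011*, 101100*, 101101*, 101111*, 110001*, 110011*, 110100*, 110111*, 111000*, 111001*, 111010*, 111011*, 111101*
[col 1] -00001*, -00011*, -00101*, -00110*, -00111*, -01000*, -01001*, -01010*, -01011*, -01100*, -01101*, -01111*, -10001*, -10011*, -10100, -11000*, -11001*, -11010*, -11011*, 0-0000*, 0-0001*, 0-0011*, 0-0100*, 0-1000*, 0-1001*, 0-1010*, 0-1011*, 0-1100*, 0-1110*, 0-1111*, 00-000*, 00-001*, 00-011*, 00-100*, 00-101*, 00-110*, 00-111*, 000-00*, 000-01*, 000-11*, 0000-1*, 00000-*, 0001-0*, 0001-1*, 00010-*, 00011-*, 001-00*, 001-01*, 001-10*, 001-11*, 0010-0*, 0010-1*, 00100-*, 00101-*, 0011-0*, 0011-1*, 00110-*, 00111-*, 01-000*, 01-001*, 01-010*, 01-011*, 01-100*, 010-00*, 0100-0*, 0100-1*, 01000-*, 01001-*, 011-00*, 011-10*, 011-11*, 0110-0*, 0110-1*, 01100-*, 01101-*, 0111-0*, 01111-*, 1-0001*, 1-0011*, 1-0111*, 1-1000*, 1-1001*, 1-1010*, 1-1011*, 1-1101*, 10-001*, 10-011*, 10-101*, 10-111*, 100-01*, 100-11*, 1000-1*, 1001-1*, 10011-*, 101-00*, 101-01*, 101-11*, 1010-0*, 1010-1*, 10100-*, 10101-*, 1011-1*, 10110-*, 11-001*, 11-011*, 110-11*, 1100-1*, 111-01*, 1110-0*, 1110-1*, 11100-*, 11101-*
[col 2] --0001*, --0011*, --1000*, --1001*, --1010*, --1011*, -0-001*, -0-011*, -0-101*, -0-111*, -00-01*, -00-11*, -000-1*, -001-1*, -0011-, -01-00*, -01-01*, -01-11*, -010-0*, -010-1*, -0100-*, -0101-*, -011-1*, -0110-*, -1-001*, -1-011*, -100-1*, -110-0*, -110-1*, -1100-*, -1101-*, 0--000*, 0--001*, 0--011*, 0--100*, 0-0-00*, 0-00-1*, 0-000-*, 0-1-00*, 0-1-10*, 0-1-11*, 0-10-0*, 0-10-1*, 0-100-*, 0-101-*, 0-11-0*, 0-111-*, 00--00*, 00--01*, 00--11*, 00-0-1*, 00-00-*, 00-1-0*, 00-1-1*, 00-10-*, 00-11-*, 000--1*, 000-0-*, 0001--*, 001--0*, 001--1*, 001-0-*, 001-1-*, 0010--*, 0011--*, 01--00*, 01-0-0*, 01-0-1*, 01-00-*, 01-01-*, 0100--*, 011--0*, 011-1-*, 0110--*, 1--001*, 1--011*, 1-0-11, 1-00-1*, 1-1-01, 1-10-0*, 1-10-1*, 1-100-*, 1-101-*, 10--01*, 10--11*, 10-0-1*, 10-1-1*, 100--1*, 101--1*, 101-0-*, 1010--*, 11-0-1*, 1110--*
[col 3] ---001*, ---011*, --00-1*, --10-0*, --10-1*, --100-*, --101-*, -0--01*, -0--11*, -0-0-1*, -0-1-1*, -00--1*, -01--1*, -01-0-, -010--*, -1-0-1*, -110--*, 0---00, 0--0-1*, 0--00-, 0-1--0, 0-1-1-, 0-10--*, 00---1*, 00--0-, 00-1--, 001---, 01-0--, 1--0-1*, 1-10--*, 10---1*
[col 4] ---0-1, --10--, -0---1
Prime implicants: ---0-1, --10--, -0---1, -0011-, -01-0-, -10100, 0---00, 0--00-, 0-1--0, 0-1-1-, 00--0-, 00-1--, 001---, 01-0--, 1-0-11, 1-1-01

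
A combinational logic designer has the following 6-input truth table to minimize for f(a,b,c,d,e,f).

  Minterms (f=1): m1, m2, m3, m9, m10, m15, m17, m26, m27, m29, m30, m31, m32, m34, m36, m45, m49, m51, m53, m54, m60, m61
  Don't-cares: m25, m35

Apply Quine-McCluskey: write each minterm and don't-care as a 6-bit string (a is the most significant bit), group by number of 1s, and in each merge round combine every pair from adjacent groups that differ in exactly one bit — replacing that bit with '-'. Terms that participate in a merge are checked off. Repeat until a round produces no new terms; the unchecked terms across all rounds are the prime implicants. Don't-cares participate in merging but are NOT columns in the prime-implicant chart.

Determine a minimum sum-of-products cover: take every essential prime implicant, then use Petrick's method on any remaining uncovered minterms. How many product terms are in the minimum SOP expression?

Round 0: 000001✓ 000010✓ 000011✓ 001001✓ 001010✓ 001111✓ 010001✓ 011001✓ 011010✓ 011011✓ 011101✓ 011110✓ 011111✓ 100000✓ 100010✓ 100011✓ 100100✓ 101101✓ 110001✓ 110011✓ 110101✓ 110110 111100✓ 111101✓
Round 1: -00010✓ -00011✓ -10001 -11101 0-0001✓ 0-1001✓ 0-1010 0-1111 00-001✓ 00-010 0000-1 00001-✓ 01-001✓ 011-01✓ 011-10✓ 011-11✓ 0110-1✓ 01101-✓ 0111-1✓ 01111-✓ 1-0011 1-1101 100-00 1000-0 10001-✓ 11-101 110-01 1100-1 11110-
Round 2: -0001- 0--001 011--1 011-1-
PIs = {-0001-, -10001, -11101, 0--001, 0-1010, 0-1111, 00-010, 0000-1, 011--1, 011-1-, 1-0011, 1-1101, 100-00, 1000-0, 11-101, 110-01, 1100-1, 110110, 11110-}
Coverage chart:
  m1: 0--001,0000-1
  m2: -0001-,00-010
  m3: -0001-,0000-1
  m9: 0--001 ←essential
  m10: 0-1010,00-010
  m15: 0-1111 ←essential
  m17: -10001,0--001
  m26: 0-1010,011-1-
  m27: 011--1,011-1-
  m29: -11101,011--1
  m30: 011-1- ←essential
  m31: 0-1111,011--1,011-1-
  m32: 100-00,1000-0
  m34: -0001-,1000-0
  m36: 100-00 ←essential
  m45: 1-1101 ←essential
  m49: -10001,110-01,1100-1
  m51: 1-0011,1100-1
  m53: 11-101,110-01
  m54: 110110 ←essential
  m60: 11110- ←essential
  m61: -11101,1-1101,11-101,11110-
Essential: 0--001, 0-1111, 011-1-, 1-1101, 100-00, 110110, 11110-
Petrick residual → -0001-, -11101, 0-1010, 1-0011, 110-01
Min cover (12 terms): b'c'd'e + bcde'f + a'd'e'f + a'cd'ef' + a'cdef + a'bce + ac'd'ef + acde'f + ab'c'e'f' + abc'e'f + abc'def' + abcde'

12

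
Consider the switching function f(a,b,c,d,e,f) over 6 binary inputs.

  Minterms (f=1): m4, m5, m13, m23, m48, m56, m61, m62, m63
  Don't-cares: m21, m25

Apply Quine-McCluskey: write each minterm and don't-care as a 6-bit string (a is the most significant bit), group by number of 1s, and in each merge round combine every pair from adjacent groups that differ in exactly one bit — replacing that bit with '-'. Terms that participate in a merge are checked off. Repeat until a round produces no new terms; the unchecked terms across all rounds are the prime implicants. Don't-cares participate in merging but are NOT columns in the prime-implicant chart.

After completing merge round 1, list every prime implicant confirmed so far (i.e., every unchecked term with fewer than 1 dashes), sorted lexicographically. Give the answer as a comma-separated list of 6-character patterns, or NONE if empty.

size-2^0 implicants → 000100(✓)  000101(✓)  001101(✓)  010101(✓)  010111(✓)  011001  110000(✓)  111000(✓)  111101(✓)  111110(✓)  111111(✓)
size-2^1 implicants → 0-0101  00-101  00010-  0101-1  11-000  1111-1  11111-
Unchecked terms (primes): 0-0101, 00-101, 00010-, 0101-1, 011001, 11-000, 1111-1, 11111-

011001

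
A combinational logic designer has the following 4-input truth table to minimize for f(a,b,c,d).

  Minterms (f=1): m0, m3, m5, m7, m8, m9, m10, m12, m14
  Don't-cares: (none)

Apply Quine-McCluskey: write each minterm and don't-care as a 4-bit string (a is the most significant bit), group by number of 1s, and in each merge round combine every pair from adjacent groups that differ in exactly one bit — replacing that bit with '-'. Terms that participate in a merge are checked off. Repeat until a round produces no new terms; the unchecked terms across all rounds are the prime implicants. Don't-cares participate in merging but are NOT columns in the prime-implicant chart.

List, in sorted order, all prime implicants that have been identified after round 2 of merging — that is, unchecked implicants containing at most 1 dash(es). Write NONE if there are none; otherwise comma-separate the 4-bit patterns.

size-2^0 implicants → 0000(✓)  0011(✓)  0101(✓)  0111(✓)  1000(✓)  1001(✓)  1010(✓)  1100(✓)  1110(✓)
size-2^1 implicants → -000  0-11  01-1  1-00(✓)  1-10(✓)  10-0(✓)  100-  11-0(✓)
size-2^2 implicants → 1--0
Unchecked terms (primes): -000, 0-11, 01-1, 1--0, 100-

-000, 0-11, 01-1, 100-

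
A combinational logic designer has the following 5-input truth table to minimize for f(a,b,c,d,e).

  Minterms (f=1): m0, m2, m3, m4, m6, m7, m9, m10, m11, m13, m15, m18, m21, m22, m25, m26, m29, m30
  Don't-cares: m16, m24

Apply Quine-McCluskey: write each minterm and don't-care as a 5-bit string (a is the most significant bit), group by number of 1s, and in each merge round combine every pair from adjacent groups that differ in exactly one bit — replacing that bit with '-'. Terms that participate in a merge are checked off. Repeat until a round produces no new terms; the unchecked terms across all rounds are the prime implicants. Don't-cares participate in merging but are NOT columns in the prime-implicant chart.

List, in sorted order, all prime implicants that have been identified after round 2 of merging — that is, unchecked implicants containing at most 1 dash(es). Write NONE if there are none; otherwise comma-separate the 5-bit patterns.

Round 0: 00000✓ 00010✓ 00011✓ 00100✓ 00110✓ 00111✓ 01001✓ 01010✓ 01011✓ 01101✓ 01111✓ 10000✓ 10010✓ 10101✓ 10110✓ 11000✓ 11001✓ 11010✓ 11101✓ 11110✓
Round 1: -0000✓ -0010✓ -0110✓ -1001✓ -1010✓ -1101✓ 0-010✓ 0-011✓ 0-111✓ 00-00✓ 00-10✓ 00-11✓ 000-0✓ 0001-✓ 001-0✓ 0011-✓ 01-01✓ 01-11✓ 010-1✓ 0101-✓ 011-1✓ 1-000✓ 1-010✓ 1-101 1-110✓ 10-10✓ 100-0✓ 11-01✓ 11-10✓ 110-0✓ 1100-
Round 2: --010 -0-10 -00-0 -1-01 0--11 0-01- 00--0 00-1- 01--1 1--10 1-0-0
PIs = {--010, -0-10, -00-0, -1-01, 0--11, 0-01-, 00--0, 00-1-, 01--1, 1--10, 1-0-0, 1-101, 1100-}

1-101, 1100-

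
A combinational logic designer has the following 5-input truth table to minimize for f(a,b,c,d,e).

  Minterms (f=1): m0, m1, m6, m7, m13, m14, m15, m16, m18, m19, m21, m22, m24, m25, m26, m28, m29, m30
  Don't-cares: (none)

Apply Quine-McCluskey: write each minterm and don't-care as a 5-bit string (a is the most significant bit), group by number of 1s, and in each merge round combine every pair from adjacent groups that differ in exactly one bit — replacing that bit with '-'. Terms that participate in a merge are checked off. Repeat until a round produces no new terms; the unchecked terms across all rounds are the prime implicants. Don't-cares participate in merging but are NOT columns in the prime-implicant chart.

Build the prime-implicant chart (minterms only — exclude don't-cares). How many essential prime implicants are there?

5

[col 0] 00000*, 00001*, 00110*, 00111*, 01101*, 01110*, 01111*, 10000*, 10010*, 10011*, 10101*, 10110*, 11000*, 11001*, 11010*, 11100*, 11101*, 11110*
[col 1] -0000, -0110*, -1101, -1110*, 0-110*, 0-111*, 0000-, 0011-*, 011-1, 0111-*, 1-000*, 1-010*, 1-101, 1-110*, 10-10*, 100-0*, 1001-, 11-00*, 11-01*, 11-10*, 110-0*, 1100-*, 111-0*, 1110-*
[col 2] --110, 0-11-, 1--10, 1-0-0, 11--0, 11-0-
Prime implicants: --110, -0000, -1101, 0-11-, 0000-, 011-1, 1--10, 1-0-0, 1-101, 1001-, 11--0, 11-0-
PI chart (minterm → PIs covering it):
  0 | -0000,0000-
  1 | 0000-  (sole → essential)
  6 | --110,0-11-
  7 | 0-11-  (sole → essential)
  13 | -1101,011-1
  14 | --110,0-11-
  15 | 0-11-,011-1
  16 | -0000,1-0-0
  18 | 1--10,1-0-0,1001-
  19 | 1001-  (sole → essential)
  21 | 1-101  (sole → essential)
  22 | --110,1--10
  24 | 1-0-0,11--0,11-0-
  25 | 11-0-  (sole → essential)
  26 | 1--10,1-0-0,11--0
  28 | 11--0,11-0-
  29 | -1101,1-101,11-0-
  30 | --110,1--10,11--0
Essential prime implicants: 0-11-, 0000-, 1-101, 1001-, 11-0-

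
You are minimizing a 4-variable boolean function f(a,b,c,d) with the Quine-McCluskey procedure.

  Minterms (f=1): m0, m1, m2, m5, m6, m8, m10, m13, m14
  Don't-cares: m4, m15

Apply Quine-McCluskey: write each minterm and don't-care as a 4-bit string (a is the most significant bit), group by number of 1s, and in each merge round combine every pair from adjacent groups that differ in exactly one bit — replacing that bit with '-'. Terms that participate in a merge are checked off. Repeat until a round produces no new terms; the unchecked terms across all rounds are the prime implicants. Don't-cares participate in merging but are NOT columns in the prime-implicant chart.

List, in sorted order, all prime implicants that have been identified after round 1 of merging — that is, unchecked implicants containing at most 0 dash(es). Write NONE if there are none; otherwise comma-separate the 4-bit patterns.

NONE

[col 0] 0000*, 0001*, 0010*, 0100*, 0101*, 0110*, 1000*, 1010*, 1101*, 1110*, 1111*
[col 1] -000*, -010*, -101, -110*, 0-00*, 0-01*, 0-10*, 00-0*, 000-*, 01-0*, 010-*, 1-10*, 10-0*, 11-1, 111-
[col 2] --10, -0-0, 0--0, 0-0-
Prime implicants: --10, -0-0, -101, 0--0, 0-0-, 11-1, 111-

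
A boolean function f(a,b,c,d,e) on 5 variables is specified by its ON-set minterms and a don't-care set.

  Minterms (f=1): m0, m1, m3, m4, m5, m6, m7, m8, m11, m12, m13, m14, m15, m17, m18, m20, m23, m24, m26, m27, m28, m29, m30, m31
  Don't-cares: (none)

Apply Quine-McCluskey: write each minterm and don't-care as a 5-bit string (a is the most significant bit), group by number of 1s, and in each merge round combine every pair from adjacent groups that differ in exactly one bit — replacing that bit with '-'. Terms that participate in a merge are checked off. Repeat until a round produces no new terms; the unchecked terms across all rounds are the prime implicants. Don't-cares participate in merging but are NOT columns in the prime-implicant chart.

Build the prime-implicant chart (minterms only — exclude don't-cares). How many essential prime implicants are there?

size-2^0 implicants → 00000(✓)  00001(✓)  00011(✓)  00100(✓)  00101(✓)  00110(✓)  00111(✓)  01000(✓)  01011(✓)  01100(✓)  01101(✓)  01110(✓)  01111(✓)  10001(✓)  10010(✓)  10100(✓)  10111(✓)  11000(✓)  11010(✓)  11011(✓)  11100(✓)  11101(✓)  11110(✓)  11111(✓)
size-2^1 implicants → -0001  -0100(✓)  -0111(✓)  -1000(✓)  -1011(✓)  -1100(✓)  -1101(✓)  -1110(✓)  -1111(✓)  0-000(✓)  0-011(✓)  0-100(✓)  0-101(✓)  0-110(✓)  0-111(✓)  00-00(✓)  00-01(✓)  00-11(✓)  000-1(✓)  0000-(✓)  001-0(✓)  001-1(✓)  0010-(✓)  0011-(✓)  01-00(✓)  01-11(✓)  011-0(✓)  011-1(✓)  0110-(✓)  0111-(✓)  1-010  1-100(✓)  1-111(✓)  11-00(✓)  11-10(✓)  11-11(✓)  110-0(✓)  1101-(✓)  111-0(✓)  111-1(✓)  1110-(✓)  1111-(✓)
size-2^2 implicants → --100  --111  -1-00  -1-11  -11-0(✓)  -11-1(✓)  -110-(✓)  -111-(✓)  0--00  0--11  0-1-0(✓)  0-1-1(✓)  0-10-(✓)  0-11-(✓)  00--1  00-0-  001--(✓)  011--(✓)  11--0  11-1-  111--(✓)
size-2^3 implicants → -11--  0-1--
Unchecked terms (primes): --100, --111, -0001, -1-00, -1-11, -11--, 0--00, 0--11, 0-1--, 00--1, 00-0-, 1-010, 11--0, 11-1-
Minterm coverage:
  m0 ⊆ 0--00,00-0-
  m1 ⊆ -0001,00--1,00-0-
  m3 ⊆ 0--11,00--1
  m4 ⊆ --100,0--00,0-1--,00-0-
  m5 ⊆ 0-1--,00--1,00-0-
  m6 ⊆ 0-1-- [E]
  m7 ⊆ --111,0--11,0-1--,00--1
  m8 ⊆ -1-00,0--00
  m11 ⊆ -1-11,0--11
  m12 ⊆ --100,-1-00,-11--,0--00,0-1--
  m13 ⊆ -11--,0-1--
  m14 ⊆ -11--,0-1--
  m15 ⊆ --111,-1-11,-11--,0--11,0-1--
  m17 ⊆ -0001 [E]
  m18 ⊆ 1-010 [E]
  m20 ⊆ --100 [E]
  m23 ⊆ --111 [E]
  m24 ⊆ -1-00,11--0
  m26 ⊆ 1-010,11--0,11-1-
  m27 ⊆ -1-11,11-1-
  m28 ⊆ --100,-1-00,-11--,11--0
  m29 ⊆ -11-- [E]
  m30 ⊆ -11--,11--0,11-1-
  m31 ⊆ --111,-1-11,-11--,11-1-
E = {--100, --111, -0001, -11--, 0-1--, 1-010}

6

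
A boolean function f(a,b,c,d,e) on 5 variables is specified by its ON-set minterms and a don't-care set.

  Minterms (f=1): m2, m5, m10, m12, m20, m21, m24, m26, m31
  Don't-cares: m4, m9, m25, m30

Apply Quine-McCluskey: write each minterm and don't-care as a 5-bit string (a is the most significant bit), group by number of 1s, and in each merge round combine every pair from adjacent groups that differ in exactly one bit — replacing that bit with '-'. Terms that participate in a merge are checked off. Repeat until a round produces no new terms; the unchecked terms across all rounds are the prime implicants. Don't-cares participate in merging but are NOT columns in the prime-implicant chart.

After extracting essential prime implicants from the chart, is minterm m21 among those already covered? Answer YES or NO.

YES

size-2^0 implicants → 00010(✓)  00100(✓)  00101(✓)  01001(✓)  01010(✓)  01100(✓)  10100(✓)  10101(✓)  11000(✓)  11001(✓)  11010(✓)  11110(✓)  11111(✓)
size-2^1 implicants → -0100(✓)  -0101(✓)  -1001  -1010  0-010  0-100  0010-(✓)  1010-(✓)  11-10  110-0  1100-  1111-
size-2^2 implicants → -010-
Unchecked terms (primes): -010-, -1001, -1010, 0-010, 0-100, 11-10, 110-0, 1100-, 1111-
Minterm coverage:
  m2 ⊆ 0-010 [E]
  m5 ⊆ -010- [E]
  m10 ⊆ -1010,0-010
  m12 ⊆ 0-100 [E]
  m20 ⊆ -010- [E]
  m21 ⊆ -010- [E]
  m24 ⊆ 110-0,1100-
  m26 ⊆ -1010,11-10,110-0
  m31 ⊆ 1111- [E]
E = {-010-, 0-010, 0-100, 1111-}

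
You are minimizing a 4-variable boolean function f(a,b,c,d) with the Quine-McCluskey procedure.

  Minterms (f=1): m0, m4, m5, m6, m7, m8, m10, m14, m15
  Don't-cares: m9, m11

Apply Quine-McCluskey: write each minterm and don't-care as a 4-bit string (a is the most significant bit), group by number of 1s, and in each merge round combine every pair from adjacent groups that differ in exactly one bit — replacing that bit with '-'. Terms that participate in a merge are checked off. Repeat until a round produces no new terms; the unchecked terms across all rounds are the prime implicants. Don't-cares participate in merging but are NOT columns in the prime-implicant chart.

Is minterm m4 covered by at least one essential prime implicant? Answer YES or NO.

YES

size-2^0 implicants → 0000(✓)  0100(✓)  0101(✓)  0110(✓)  0111(✓)  1000(✓)  1001(✓)  1010(✓)  1011(✓)  1110(✓)  1111(✓)
size-2^1 implicants → -000  -110(✓)  -111(✓)  0-00  01-0(✓)  01-1(✓)  010-(✓)  011-(✓)  1-10(✓)  1-11(✓)  10-0(✓)  10-1(✓)  100-(✓)  101-(✓)  111-(✓)
size-2^2 implicants → -11-  01--  1-1-  10--
Unchecked terms (primes): -000, -11-, 0-00, 01--, 1-1-, 10--
Minterm coverage:
  m0 ⊆ -000,0-00
  m4 ⊆ 0-00,01--
  m5 ⊆ 01-- [E]
  m6 ⊆ -11-,01--
  m7 ⊆ -11-,01--
  m8 ⊆ -000,10--
  m10 ⊆ 1-1-,10--
  m14 ⊆ -11-,1-1-
  m15 ⊆ -11-,1-1-
E = {01--}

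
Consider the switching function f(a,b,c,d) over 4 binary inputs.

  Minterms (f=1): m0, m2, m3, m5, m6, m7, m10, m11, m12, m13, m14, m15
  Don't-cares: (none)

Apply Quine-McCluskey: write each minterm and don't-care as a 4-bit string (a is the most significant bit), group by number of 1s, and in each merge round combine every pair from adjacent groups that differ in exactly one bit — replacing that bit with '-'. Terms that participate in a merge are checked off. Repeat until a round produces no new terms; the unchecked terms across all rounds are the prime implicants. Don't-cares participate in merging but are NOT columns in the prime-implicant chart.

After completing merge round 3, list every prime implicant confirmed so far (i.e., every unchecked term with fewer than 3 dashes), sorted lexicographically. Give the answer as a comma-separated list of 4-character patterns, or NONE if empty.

[col 0] 0000*, 0010*, 0011*, 0101*, 0110*, 0111*, 1010*, 1011*, 1100*, 1101*, 1110*, 1111*
[col 1] -010*, -011*, -101*, -110*, -111*, 0-10*, 0-11*, 00-0, 001-*, 01-1*, 011-*, 1-10*, 1-11*, 101-*, 11-0*, 11-1*, 110-*, 111-*
[col 2] --10*, --11*, -01-*, -1-1, -11-*, 0-1-*, 1-1-*, 11--
[col 3] --1-
Prime implicants: --1-, -1-1, 00-0, 11--

-1-1, 00-0, 11--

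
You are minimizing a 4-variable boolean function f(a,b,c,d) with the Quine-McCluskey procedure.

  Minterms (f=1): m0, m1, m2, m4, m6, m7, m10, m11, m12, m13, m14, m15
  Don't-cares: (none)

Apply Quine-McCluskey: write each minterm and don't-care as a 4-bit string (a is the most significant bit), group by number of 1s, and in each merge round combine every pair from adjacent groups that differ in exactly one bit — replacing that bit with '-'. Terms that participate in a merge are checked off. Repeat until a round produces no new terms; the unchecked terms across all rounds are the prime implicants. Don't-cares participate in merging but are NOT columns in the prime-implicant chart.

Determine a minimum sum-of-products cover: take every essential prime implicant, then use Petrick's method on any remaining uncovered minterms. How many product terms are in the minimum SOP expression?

5

Round 0: 0000✓ 0001✓ 0010✓ 0100✓ 0110✓ 0111✓ 1010✓ 1011✓ 1100✓ 1101✓ 1110✓ 1111✓
Round 1: -010✓ -100✓ -110✓ -111✓ 0-00✓ 0-10✓ 00-0✓ 000- 01-0✓ 011-✓ 1-10✓ 1-11✓ 101-✓ 11-0✓ 11-1✓ 110-✓ 111-✓
Round 2: --10 -1-0 -11- 0--0 1-1- 11--
PIs = {--10, -1-0, -11-, 0--0, 000-, 1-1-, 11--}
Coverage chart:
  m0: 0--0,000-
  m1: 000- ←essential
  m2: --10,0--0
  m4: -1-0,0--0
  m6: --10,-1-0,-11-,0--0
  m7: -11- ←essential
  m10: --10,1-1-
  m11: 1-1- ←essential
  m12: -1-0,11--
  m13: 11-- ←essential
  m14: --10,-1-0,-11-,1-1-,11--
  m15: -11-,1-1-,11--
Essential: -11-, 000-, 1-1-, 11--
Petrick residual → 0--0
Min cover (5 terms): bc + a'd' + a'b'c' + ac + ab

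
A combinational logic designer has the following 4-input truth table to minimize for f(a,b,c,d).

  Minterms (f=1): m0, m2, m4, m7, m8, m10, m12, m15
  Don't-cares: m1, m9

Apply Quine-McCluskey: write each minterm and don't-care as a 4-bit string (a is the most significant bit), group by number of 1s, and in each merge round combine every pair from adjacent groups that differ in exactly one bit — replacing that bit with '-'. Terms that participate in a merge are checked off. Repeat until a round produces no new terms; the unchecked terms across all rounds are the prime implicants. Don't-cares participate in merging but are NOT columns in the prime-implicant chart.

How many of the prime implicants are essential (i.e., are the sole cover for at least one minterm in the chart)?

[col 0] 0000*, 0001*, 0010*, 0100*, 0111*, 1000*, 1001*, 1010*, 1100*, 1111*
[col 1] -000*, -001*, -010*, -100*, -111, 0-00*, 00-0*, 000-*, 1-00*, 10-0*, 100-*
[col 2] --00, -0-0, -00-
Prime implicants: --00, -0-0, -00-, -111
PI chart (minterm → PIs covering it):
  0 | --00,-0-0,-00-
  2 | -0-0  (sole → essential)
  4 | --00  (sole → essential)
  7 | -111  (sole → essential)
  8 | --00,-0-0,-00-
  10 | -0-0  (sole → essential)
  12 | --00  (sole → essential)
  15 | -111  (sole → essential)
Essential prime implicants: --00, -0-0, -111

3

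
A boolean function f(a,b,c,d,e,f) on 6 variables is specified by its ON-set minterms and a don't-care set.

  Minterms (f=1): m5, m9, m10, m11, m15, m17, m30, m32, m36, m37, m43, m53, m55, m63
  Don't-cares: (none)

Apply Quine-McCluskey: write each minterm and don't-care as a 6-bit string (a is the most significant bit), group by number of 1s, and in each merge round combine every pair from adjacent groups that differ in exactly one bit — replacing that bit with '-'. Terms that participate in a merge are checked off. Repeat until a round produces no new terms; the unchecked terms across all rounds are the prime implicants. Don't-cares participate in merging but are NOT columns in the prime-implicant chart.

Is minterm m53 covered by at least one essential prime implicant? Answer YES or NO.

NO

[col 0] 000101*, 001001*, 001010*, 001011*, 001111*, 010001, 011110, 100000*, 100100*, 100101*, 101011*, 110101*, 110111*, 111111*
[col 1] -00101, -01011, 001-11, 0010-1, 00101-, 1-0101, 100-00, 10010-, 11-111, 1101-1
Prime implicants: -00101, -01011, 001-11, 0010-1, 00101-, 010001, 011110, 1-0101, 100-00, 10010-, 11-111, 1101-1
PI chart (minterm → PIs covering it):
  5 | -00101  (sole → essential)
  9 | 0010-1  (sole → essential)
  10 | 00101-  (sole → essential)
  11 | -01011,001-11,0010-1,00101-
  15 | 001-11  (sole → essential)
  17 | 010001  (sole → essential)
  30 | 011110  (sole → essential)
  32 | 100-00  (sole → essential)
  36 | 100-00,10010-
  37 | -00101,1-0101,10010-
  43 | -01011  (sole → essential)
  53 | 1-0101,1101-1
  55 | 11-111,1101-1
  63 | 11-111  (sole → essential)
Essential prime implicants: -00101, -01011, 001-11, 0010-1, 00101-, 010001, 011110, 100-00, 11-111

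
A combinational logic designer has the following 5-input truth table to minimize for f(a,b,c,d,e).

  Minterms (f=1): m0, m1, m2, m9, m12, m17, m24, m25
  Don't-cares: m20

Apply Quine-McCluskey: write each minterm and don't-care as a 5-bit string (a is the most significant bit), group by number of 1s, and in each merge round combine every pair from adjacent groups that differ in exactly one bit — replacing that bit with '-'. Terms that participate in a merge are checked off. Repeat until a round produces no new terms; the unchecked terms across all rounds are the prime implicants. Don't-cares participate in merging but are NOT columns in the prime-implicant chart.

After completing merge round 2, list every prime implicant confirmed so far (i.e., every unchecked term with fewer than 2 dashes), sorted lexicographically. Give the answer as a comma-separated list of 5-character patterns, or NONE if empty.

Round 0: 00000✓ 00001✓ 00010✓ 01001✓ 01100 10001✓ 10100 11000✓ 11001✓
Round 1: -0001✓ -1001✓ 0-001✓ 000-0 0000- 1-001✓ 1100-
Round 2: --001
PIs = {--001, 000-0, 0000-, 01100, 10100, 1100-}

000-0, 0000-, 01100, 10100, 1100-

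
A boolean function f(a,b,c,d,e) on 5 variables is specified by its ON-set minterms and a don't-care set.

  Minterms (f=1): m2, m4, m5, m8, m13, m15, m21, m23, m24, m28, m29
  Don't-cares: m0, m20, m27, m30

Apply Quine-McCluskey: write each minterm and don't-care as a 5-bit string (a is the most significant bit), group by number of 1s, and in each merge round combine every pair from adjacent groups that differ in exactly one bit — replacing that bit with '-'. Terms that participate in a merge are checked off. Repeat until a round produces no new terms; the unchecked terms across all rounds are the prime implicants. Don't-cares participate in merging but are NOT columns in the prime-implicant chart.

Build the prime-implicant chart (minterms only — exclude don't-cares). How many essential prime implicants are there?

[col 0] 00000*, 00010*, 00100*, 00101*, 01000*, 01101*, 01111*, 10100*, 10101*, 10111*, 11000*, 11011, 11100*, 11101*, 11110*
[col 1] -0100*, -0101*, -1000, -1101*, 0-000, 0-101*, 00-00, 000-0, 0010-*, 011-1, 1-100*, 1-101*, 101-1, 1010-*, 11-00, 111-0, 1110-*
[col 2] --101, -010-, 1-10-
Prime implicants: --101, -010-, -1000, 0-000, 00-00, 000-0, 011-1, 1-10-, 101-1, 11-00, 11011, 111-0
PI chart (minterm → PIs covering it):
  2 | 000-0  (sole → essential)
  4 | -010-,00-00
  5 | --101,-010-
  8 | -1000,0-000
  13 | --101,011-1
  15 | 011-1  (sole → essential)
  21 | --101,-010-,1-10-,101-1
  23 | 101-1  (sole → essential)
  24 | -1000,11-00
  28 | 1-10-,11-00,111-0
  29 | --101,1-10-
Essential prime implicants: 000-0, 011-1, 101-1

3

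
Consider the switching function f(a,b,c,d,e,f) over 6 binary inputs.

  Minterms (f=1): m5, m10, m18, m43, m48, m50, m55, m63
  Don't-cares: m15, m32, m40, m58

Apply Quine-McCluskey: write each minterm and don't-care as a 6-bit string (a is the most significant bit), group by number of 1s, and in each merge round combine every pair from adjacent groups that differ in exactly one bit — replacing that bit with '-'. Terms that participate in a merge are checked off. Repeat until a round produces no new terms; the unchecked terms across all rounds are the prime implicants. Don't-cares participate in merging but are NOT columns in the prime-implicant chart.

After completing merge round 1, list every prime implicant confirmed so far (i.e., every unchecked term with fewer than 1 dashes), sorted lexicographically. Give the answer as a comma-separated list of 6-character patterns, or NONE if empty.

000101, 001010, 001111, 101011

size-2^0 implicants → 000101  001010  001111  010010(✓)  100000(✓)  101000(✓)  101011  110000(✓)  110010(✓)  110111(✓)  111010(✓)  111111(✓)
size-2^1 implicants → -10010  1-0000  10-000  11-010  11-111  1100-0
Unchecked terms (primes): -10010, 000101, 001010, 001111, 1-0000, 10-000, 101011, 11-010, 11-111, 1100-0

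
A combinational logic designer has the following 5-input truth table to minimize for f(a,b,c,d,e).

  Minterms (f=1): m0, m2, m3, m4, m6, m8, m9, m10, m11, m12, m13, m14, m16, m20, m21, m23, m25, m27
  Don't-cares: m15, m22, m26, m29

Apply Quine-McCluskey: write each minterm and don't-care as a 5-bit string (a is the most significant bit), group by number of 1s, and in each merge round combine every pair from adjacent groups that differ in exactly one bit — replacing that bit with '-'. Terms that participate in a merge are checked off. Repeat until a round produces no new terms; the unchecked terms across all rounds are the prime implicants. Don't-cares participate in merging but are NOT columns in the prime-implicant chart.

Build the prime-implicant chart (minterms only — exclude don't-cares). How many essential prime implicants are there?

Round 0: 00000✓ 00010✓ 00011✓ 00100✓ 00110✓ 01000✓ 01001✓ 01010✓ 01011✓ 01100✓ 01101✓ 01110✓ 01111✓ 10000✓ 10100✓ 10101✓ 10110✓ 10111✓ 11001✓ 11010✓ 11011✓ 11101✓
Round 1: -0000✓ -0100✓ -0110✓ -1001✓ -1010✓ -1011✓ -1101✓ 0-000✓ 0-010✓ 0-011✓ 0-100✓ 0-110✓ 00-00✓ 00-10✓ 000-0✓ 0001-✓ 001-0✓ 01-00✓ 01-01✓ 01-10✓ 01-11✓ 010-0✓ 010-1✓ 0100-✓ 0101-✓ 011-0✓ 011-1✓ 0110-✓ 0111-✓ 1-101 10-00✓ 101-0✓ 101-1✓ 1010-✓ 1011-✓ 11-01✓ 110-1✓ 1101-✓
Round 2: -0-00 -01-0 -1-01 -10-1 -101- 0--00✓ 0--10✓ 0-0-0✓ 0-01- 0-1-0✓ 00--0✓ 01--0✓ 01--1✓ 01-0-✓ 01-1-✓ 010--✓ 011--✓ 101--
Round 3: 0---0 01---
PIs = {-0-00, -01-0, -1-01, -10-1, -101-, 0---0, 0-01-, 01---, 1-101, 101--}
Coverage chart:
  m0: -0-00,0---0
  m2: 0---0,0-01-
  m3: 0-01- ←essential
  m4: -0-00,-01-0,0---0
  m6: -01-0,0---0
  m8: 0---0,01---
  m9: -1-01,-10-1,01---
  m10: -101-,0---0,0-01-,01---
  m11: -10-1,-101-,0-01-,01---
  m12: 0---0,01---
  m13: -1-01,01---
  m14: 0---0,01---
  m16: -0-00 ←essential
  m20: -0-00,-01-0,101--
  m21: 1-101,101--
  m23: 101-- ←essential
  m25: -1-01,-10-1
  m27: -10-1,-101-
Essential: -0-00, 0-01-, 101--

3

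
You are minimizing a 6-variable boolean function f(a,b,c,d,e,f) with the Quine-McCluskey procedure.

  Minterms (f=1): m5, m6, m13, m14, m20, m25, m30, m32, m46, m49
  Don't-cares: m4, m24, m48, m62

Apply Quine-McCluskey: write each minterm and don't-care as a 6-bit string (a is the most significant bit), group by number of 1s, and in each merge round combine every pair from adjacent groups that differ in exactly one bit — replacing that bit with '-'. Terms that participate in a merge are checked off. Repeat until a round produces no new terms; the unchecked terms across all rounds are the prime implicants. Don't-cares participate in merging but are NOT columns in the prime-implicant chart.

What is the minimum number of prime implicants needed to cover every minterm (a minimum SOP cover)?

7

[col 0] 000100*, 000101*, 000110*, 001101*, 001110*, 010100*, 011000*, 011001*, 011110*, 100000*, 101110*, 110000*, 110001*, 111110*
[col 1] -01110*, -11110*, 0-0100, 0-1110*, 00-101, 00-110, 0001-0, 00010-, 01100-, 1-0000, 1-1110*, 11000-
[col 2] --1110
Prime implicants: --1110, 0-0100, 00-101, 00-110, 0001-0, 00010-, 01100-, 1-0000, 11000-
PI chart (minterm → PIs covering it):
  5 | 00-101,00010-
  6 | 00-110,0001-0
  13 | 00-101  (sole → essential)
  14 | --1110,00-110
  20 | 0-0100  (sole → essential)
  25 | 01100-  (sole → essential)
  30 | --1110  (sole → essential)
  32 | 1-0000  (sole → essential)
  46 | --1110  (sole → essential)
  49 | 11000-  (sole → essential)
Essential prime implicants: --1110, 0-0100, 00-101, 01100-, 1-0000, 11000-
Petrick residual → 00-110
Minimum SOP uses 7 PIs: cdef' + a'c'de'f' + a'b'de'f + a'b'def' + a'bcd'e' + ac'd'e'f' + abc'd'e'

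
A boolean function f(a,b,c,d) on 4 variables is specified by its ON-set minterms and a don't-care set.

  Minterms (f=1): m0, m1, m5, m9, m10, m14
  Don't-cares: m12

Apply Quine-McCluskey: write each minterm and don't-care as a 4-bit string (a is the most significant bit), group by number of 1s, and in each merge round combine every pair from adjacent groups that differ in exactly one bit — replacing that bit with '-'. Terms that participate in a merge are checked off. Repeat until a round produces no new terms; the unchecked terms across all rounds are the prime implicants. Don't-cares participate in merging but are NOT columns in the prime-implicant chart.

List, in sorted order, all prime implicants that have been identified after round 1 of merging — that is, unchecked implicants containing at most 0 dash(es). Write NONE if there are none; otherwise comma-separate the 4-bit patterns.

size-2^0 implicants → 0000(✓)  0001(✓)  0101(✓)  1001(✓)  1010(✓)  1100(✓)  1110(✓)
size-2^1 implicants → -001  0-01  000-  1-10  11-0
Unchecked terms (primes): -001, 0-01, 000-, 1-10, 11-0

NONE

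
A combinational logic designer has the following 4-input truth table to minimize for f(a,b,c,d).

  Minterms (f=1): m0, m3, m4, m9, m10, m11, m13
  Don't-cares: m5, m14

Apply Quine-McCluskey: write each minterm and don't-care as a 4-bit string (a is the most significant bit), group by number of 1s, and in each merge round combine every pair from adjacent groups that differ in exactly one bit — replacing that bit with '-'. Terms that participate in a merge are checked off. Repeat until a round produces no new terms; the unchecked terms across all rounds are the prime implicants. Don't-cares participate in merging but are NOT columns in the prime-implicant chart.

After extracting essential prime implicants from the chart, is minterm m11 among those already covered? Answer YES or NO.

[col 0] 0000*, 0011*, 0100*, 0101*, 1001*, 1010*, 1011*, 1101*, 1110*
[col 1] -011, -101, 0-00, 010-, 1-01, 1-10, 10-1, 101-
Prime implicants: -011, -101, 0-00, 010-, 1-01, 1-10, 10-1, 101-
PI chart (minterm → PIs covering it):
  0 | 0-00  (sole → essential)
  3 | -011  (sole → essential)
  4 | 0-00,010-
  9 | 1-01,10-1
  10 | 1-10,101-
  11 | -011,10-1,101-
  13 | -101,1-01
Essential prime implicants: -011, 0-00

YES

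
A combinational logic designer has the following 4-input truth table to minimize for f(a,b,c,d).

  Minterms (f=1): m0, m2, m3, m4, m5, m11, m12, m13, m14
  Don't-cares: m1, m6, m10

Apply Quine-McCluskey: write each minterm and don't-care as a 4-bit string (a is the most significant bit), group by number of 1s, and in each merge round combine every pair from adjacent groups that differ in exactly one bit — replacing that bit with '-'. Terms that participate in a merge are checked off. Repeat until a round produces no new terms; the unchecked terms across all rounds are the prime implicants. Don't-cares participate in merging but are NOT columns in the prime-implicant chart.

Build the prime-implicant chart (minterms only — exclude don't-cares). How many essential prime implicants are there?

2

Round 0: 0000✓ 0001✓ 0010✓ 0011✓ 0100✓ 0101✓ 0110✓ 1010✓ 1011✓ 1100✓ 1101✓ 1110✓
Round 1: -010✓ -011✓ -100✓ -101✓ -110✓ 0-00✓ 0-01✓ 0-10✓ 00-0✓ 00-1✓ 000-✓ 001-✓ 01-0✓ 010-✓ 1-10✓ 101-✓ 11-0✓ 110-✓
Round 2: --10 -01- -1-0 -10- 0--0 0-0- 00--
PIs = {--10, -01-, -1-0, -10-, 0--0, 0-0-, 00--}
Coverage chart:
  m0: 0--0,0-0-,00--
  m2: --10,-01-,0--0,00--
  m3: -01-,00--
  m4: -1-0,-10-,0--0,0-0-
  m5: -10-,0-0-
  m11: -01- ←essential
  m12: -1-0,-10-
  m13: -10- ←essential
  m14: --10,-1-0
Essential: -01-, -10-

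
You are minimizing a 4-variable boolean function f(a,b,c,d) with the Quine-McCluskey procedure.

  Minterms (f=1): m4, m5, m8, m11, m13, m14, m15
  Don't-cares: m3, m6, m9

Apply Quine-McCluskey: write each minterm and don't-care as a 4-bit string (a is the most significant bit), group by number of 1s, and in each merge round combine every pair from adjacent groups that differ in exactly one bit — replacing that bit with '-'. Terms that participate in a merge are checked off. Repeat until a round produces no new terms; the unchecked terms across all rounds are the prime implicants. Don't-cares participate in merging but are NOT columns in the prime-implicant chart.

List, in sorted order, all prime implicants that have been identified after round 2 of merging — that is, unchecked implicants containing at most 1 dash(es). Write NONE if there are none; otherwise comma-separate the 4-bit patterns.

-011, -101, -110, 01-0, 010-, 100-, 111-

Round 0: 0011✓ 0100✓ 0101✓ 0110✓ 1000✓ 1001✓ 1011✓ 1101✓ 1110✓ 1111✓
Round 1: -011 -101 -110 01-0 010- 1-01✓ 1-11✓ 10-1✓ 100- 11-1✓ 111-
Round 2: 1--1
PIs = {-011, -101, -110, 01-0, 010-, 1--1, 100-, 111-}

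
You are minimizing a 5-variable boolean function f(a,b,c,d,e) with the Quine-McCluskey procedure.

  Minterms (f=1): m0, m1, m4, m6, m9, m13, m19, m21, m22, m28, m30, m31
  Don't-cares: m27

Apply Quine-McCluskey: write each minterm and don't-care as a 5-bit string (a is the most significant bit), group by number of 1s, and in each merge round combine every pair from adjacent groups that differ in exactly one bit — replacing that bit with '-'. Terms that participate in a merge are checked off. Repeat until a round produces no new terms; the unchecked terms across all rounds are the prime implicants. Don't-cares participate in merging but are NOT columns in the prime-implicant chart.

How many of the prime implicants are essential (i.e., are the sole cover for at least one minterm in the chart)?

4

[col 0] 00000*, 00001*, 00100*, 00110*, 01001*, 01101*, 10011*, 10101, 10110*, 11011*, 11100*, 11110*, 11111*
[col 1] -0110, 0-001, 00-00, 0000-, 001-0, 01-01, 1-011, 1-110, 11-11, 111-0, 1111-
Prime implicants: -0110, 0-001, 00-00, 0000-, 001-0, 01-01, 1-011, 1-110, 10101, 11-11, 111-0, 1111-
PI chart (minterm → PIs covering it):
  0 | 00-00,0000-
  1 | 0-001,0000-
  4 | 00-00,001-0
  6 | -0110,001-0
  9 | 0-001,01-01
  13 | 01-01  (sole → essential)
  19 | 1-011  (sole → essential)
  21 | 10101  (sole → essential)
  22 | -0110,1-110
  28 | 111-0  (sole → essential)
  30 | 1-110,111-0,1111-
  31 | 11-11,1111-
Essential prime implicants: 01-01, 1-011, 10101, 111-0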